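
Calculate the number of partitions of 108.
483502844

p(n) counts ways to write n as a sum of positive integers (order ignored).
Euler's pentagonal recurrence: p(k) = p(k-1) + p(k-2) - p(k-5) - p(k-7) + p(k-12) + p(k-15) - ... (offsets j(3j∓1)/2, signs ++--, p(0)=1, p(<0)=0).
DP table for k = 0..107: p(0)=1, p(1)=1, p(2)=2, p(3)=3, p(4)=5, p(5)=7, p(6)=11, p(7)=15, p(8)=22, p(9)=30, p(10)=42, p(11)=56, p(12)=77, p(13)=101, p(14)=135, p(15)=176, p(16)=231, p(17)=297, p(18)=385, p(19)=490, p(20)=627, p(21)=792, p(22)=1002, p(23)=1255, p(24)=1575, p(25)=1958, p(26)=2436, p(27)=3010, p(28)=3718, p(29)=4565, p(30)=5604, p(31)=6842, p(32)=8349, p(33)=10143, p(34)=12310, p(35)=14883, p(36)=17977, p(37)=21637, p(38)=26015, p(39)=31185, p(40)=37338, p(41)=44583, p(42)=53174, p(43)=63261, p(44)=75175, p(45)=89134, p(46)=105558, p(47)=124754, p(48)=147273, p(49)=173525, p(50)=204226, p(51)=239943, p(52)=281589, p(53)=329931, p(54)=386155, p(55)=451276, p(56)=526823, p(57)=614154, p(58)=715220, p(59)=831820, p(60)=966467, p(61)=1121505, p(62)=1300156, p(63)=1505499, p(64)=1741630, p(65)=2012558, p(66)=2323520, p(67)=2679689, p(68)=3087735, p(69)=3554345, p(70)=4087968, p(71)=4697205, p(72)=5392783, p(73)=6185689, p(74)=7089500, p(75)=8118264, p(76)=9289091, p(77)=10619863, p(78)=12132164, p(79)=13848650, p(80)=15796476, p(81)=18004327, p(82)=20506255, p(83)=23338469, p(84)=26543660, p(85)=30167357, p(86)=34262962, p(87)=38887673, p(88)=44108109, p(89)=49995925, p(90)=56634173, p(91)=64112359, p(92)=72533807, p(93)=82010177, p(94)=92669720, p(95)=104651419, p(96)=118114304, p(97)=133230930, p(98)=150198136, p(99)=169229875, p(100)=190569292, p(101)=214481126, p(102)=241265379, p(103)=271248950, p(104)=304801365, p(105)=342325709, p(106)=384276336, p(107)=431149389.
Final step: p(108) = p(107) + p(106) - p(103) - p(101) + p(96) + p(93) - p(86) - p(82) + p(73) + p(68) - p(57) - p(51) + p(38) + p(31) - p(16) - p(8)
= 431149389 + 384276336 - 271248950 - 214481126 + 118114304 + 82010177 - 34262962 - 20506255 + 6185689 + 3087735 - 614154 - 239943 + 26015 + 6842 - 231 - 22
= 483502844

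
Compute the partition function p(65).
2012558

p(n) counts ways to write n as a sum of positive integers (order ignored).
Euler's pentagonal recurrence: p(k) = p(k-1) + p(k-2) - p(k-5) - p(k-7) + p(k-12) + p(k-15) - ... (offsets j(3j∓1)/2, signs ++--, p(0)=1, p(<0)=0).
DP table for k = 0..64: p(0)=1, p(1)=1, p(2)=2, p(3)=3, p(4)=5, p(5)=7, p(6)=11, p(7)=15, p(8)=22, p(9)=30, p(10)=42, p(11)=56, p(12)=77, p(13)=101, p(14)=135, p(15)=176, p(16)=231, p(17)=297, p(18)=385, p(19)=490, p(20)=627, p(21)=792, p(22)=1002, p(23)=1255, p(24)=1575, p(25)=1958, p(26)=2436, p(27)=3010, p(28)=3718, p(29)=4565, p(30)=5604, p(31)=6842, p(32)=8349, p(33)=10143, p(34)=12310, p(35)=14883, p(36)=17977, p(37)=21637, p(38)=26015, p(39)=31185, p(40)=37338, p(41)=44583, p(42)=53174, p(43)=63261, p(44)=75175, p(45)=89134, p(46)=105558, p(47)=124754, p(48)=147273, p(49)=173525, p(50)=204226, p(51)=239943, p(52)=281589, p(53)=329931, p(54)=386155, p(55)=451276, p(56)=526823, p(57)=614154, p(58)=715220, p(59)=831820, p(60)=966467, p(61)=1121505, p(62)=1300156, p(63)=1505499, p(64)=1741630.
Final step: p(65) = p(64) + p(63) - p(60) - p(58) + p(53) + p(50) - p(43) - p(39) + p(30) + p(25) - p(14) - p(8)
= 1741630 + 1505499 - 966467 - 715220 + 329931 + 204226 - 63261 - 31185 + 5604 + 1958 - 135 - 22
= 2012558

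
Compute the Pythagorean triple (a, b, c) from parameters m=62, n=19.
(3483, 2356, 4205)

Euclid's formula: a = m² - n², b = 2mn, c = m² + n²
m = 62, n = 19
a = 62² - 19² = 3844 - 361 = 3483
b = 2 × 62 × 19 = 2356
c = 62² + 19² = 3844 + 361 = 4205
Verification: 3483² + 2356² = 12131289 + 5550736 = 17682025 = 4205² ✓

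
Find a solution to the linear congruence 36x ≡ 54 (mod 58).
x ≡ 16 (mod 29)

gcd(36, 58) = 2, which divides 54, so solutions exist.
Divide through by 2: 18x ≡ 27 (mod 29).
Find 18^(-1) mod 29 by the extended Euclidean algorithm:
29 = 1 × 18 + 11  ⟹  11 = (1)·29 + (-1)·18
18 = 1 × 11 + 7  ⟹  7 = (-1)·29 + (2)·18
11 = 1 × 7 + 4  ⟹  4 = (2)·29 + (-3)·18
7 = 1 × 4 + 3  ⟹  3 = (-3)·29 + (5)·18
4 = 1 × 3 + 1  ⟹  1 = (5)·29 + (-8)·18
So (-8)·18 ≡ 1 (mod 29), i.e. 18^(-1) ≡ -8 ≡ 21 (mod 29).
x ≡ 21 × 27 = 567 ≡ 16 (mod 29).
Check: 36 × 16 = 576 ≡ 54 (mod 58).
x ≡ 16 (mod 29), giving 2 solutions mod 58.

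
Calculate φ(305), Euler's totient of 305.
240

305 = 5 × 61
φ(n) = n × ∏(1 - 1/p) for each prime p dividing n
φ(305) = 305 × (1 - 1/5) × (1 - 1/61) = 240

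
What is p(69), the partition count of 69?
3554345

p(n) counts ways to write n as a sum of positive integers (order ignored).
Euler's pentagonal recurrence: p(k) = p(k-1) + p(k-2) - p(k-5) - p(k-7) + p(k-12) + p(k-15) - ... (offsets j(3j∓1)/2, signs ++--, p(0)=1, p(<0)=0).
DP table for k = 0..68: p(0)=1, p(1)=1, p(2)=2, p(3)=3, p(4)=5, p(5)=7, p(6)=11, p(7)=15, p(8)=22, p(9)=30, p(10)=42, p(11)=56, p(12)=77, p(13)=101, p(14)=135, p(15)=176, p(16)=231, p(17)=297, p(18)=385, p(19)=490, p(20)=627, p(21)=792, p(22)=1002, p(23)=1255, p(24)=1575, p(25)=1958, p(26)=2436, p(27)=3010, p(28)=3718, p(29)=4565, p(30)=5604, p(31)=6842, p(32)=8349, p(33)=10143, p(34)=12310, p(35)=14883, p(36)=17977, p(37)=21637, p(38)=26015, p(39)=31185, p(40)=37338, p(41)=44583, p(42)=53174, p(43)=63261, p(44)=75175, p(45)=89134, p(46)=105558, p(47)=124754, p(48)=147273, p(49)=173525, p(50)=204226, p(51)=239943, p(52)=281589, p(53)=329931, p(54)=386155, p(55)=451276, p(56)=526823, p(57)=614154, p(58)=715220, p(59)=831820, p(60)=966467, p(61)=1121505, p(62)=1300156, p(63)=1505499, p(64)=1741630, p(65)=2012558, p(66)=2323520, p(67)=2679689, p(68)=3087735.
Final step: p(69) = p(68) + p(67) - p(64) - p(62) + p(57) + p(54) - p(47) - p(43) + p(34) + p(29) - p(18) - p(12)
= 3087735 + 2679689 - 1741630 - 1300156 + 614154 + 386155 - 124754 - 63261 + 12310 + 4565 - 385 - 77
= 3554345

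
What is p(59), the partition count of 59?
831820

p(n) counts ways to write n as a sum of positive integers (order ignored).
Euler's pentagonal recurrence: p(k) = p(k-1) + p(k-2) - p(k-5) - p(k-7) + p(k-12) + p(k-15) - ... (offsets j(3j∓1)/2, signs ++--, p(0)=1, p(<0)=0).
DP table for k = 0..58: p(0)=1, p(1)=1, p(2)=2, p(3)=3, p(4)=5, p(5)=7, p(6)=11, p(7)=15, p(8)=22, p(9)=30, p(10)=42, p(11)=56, p(12)=77, p(13)=101, p(14)=135, p(15)=176, p(16)=231, p(17)=297, p(18)=385, p(19)=490, p(20)=627, p(21)=792, p(22)=1002, p(23)=1255, p(24)=1575, p(25)=1958, p(26)=2436, p(27)=3010, p(28)=3718, p(29)=4565, p(30)=5604, p(31)=6842, p(32)=8349, p(33)=10143, p(34)=12310, p(35)=14883, p(36)=17977, p(37)=21637, p(38)=26015, p(39)=31185, p(40)=37338, p(41)=44583, p(42)=53174, p(43)=63261, p(44)=75175, p(45)=89134, p(46)=105558, p(47)=124754, p(48)=147273, p(49)=173525, p(50)=204226, p(51)=239943, p(52)=281589, p(53)=329931, p(54)=386155, p(55)=451276, p(56)=526823, p(57)=614154, p(58)=715220.
Final step: p(59) = p(58) + p(57) - p(54) - p(52) + p(47) + p(44) - p(37) - p(33) + p(24) + p(19) - p(8) - p(2)
= 715220 + 614154 - 386155 - 281589 + 124754 + 75175 - 21637 - 10143 + 1575 + 490 - 22 - 2
= 831820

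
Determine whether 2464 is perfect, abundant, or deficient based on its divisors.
abundant

Proper divisors of 2464: sum = 1 + 2 + 4 + 7 + 8 + 11 + 14 + 16 + ... + 308 + 352 + 616 + 1232 (23 divisors) = 3584
Since 3584 > 2464, 2464 is abundant.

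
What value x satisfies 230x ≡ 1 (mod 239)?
53

gcd(230, 239) = 1, so the inverse exists.
Extended Euclidean algorithm on (239, 230):
239 = 1 × 230 + 9  ⟹  9 = (1)·239 + (-1)·230
230 = 25 × 9 + 5  ⟹  5 = (-25)·239 + (26)·230
9 = 1 × 5 + 4  ⟹  4 = (26)·239 + (-27)·230
5 = 1 × 4 + 1  ⟹  1 = (-51)·239 + (53)·230
So (53)·230 ≡ 1 (mod 239), i.e. 230^(-1) ≡ 53 (mod 239).
Check: 230 × 53 = 12190 ≡ 1 (mod 239)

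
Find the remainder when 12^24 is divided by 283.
86

Repeated squaring. Binary of 24 = 11000.
12^1 ≡ 12 (mod 283); 12^2 ≡ 144 (mod 283); 12^4 ≡ 77 (mod 283); 12^8 ≡ 269 (mod 283); 12^16 ≡ 196 (mod 283)
12^24 = 12^8 × 12^16 ≡ 86 (mod 283)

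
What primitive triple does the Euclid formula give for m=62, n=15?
(3619, 1860, 4069)

Euclid's formula: a = m² - n², b = 2mn, c = m² + n²
m = 62, n = 15
a = 62² - 15² = 3844 - 225 = 3619
b = 2 × 62 × 15 = 1860
c = 62² + 15² = 3844 + 225 = 4069
Verification: 3619² + 1860² = 13097161 + 3459600 = 16556761 = 4069² ✓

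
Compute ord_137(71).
136

137 is prime, so ord(71) divides φ(137) = 136.
Divisors of 136: 1, 2, 4, 8, 17, 34, 68, 136.
Repeated squaring: 71^1 ≡ 71, 71^2 ≡ 109, 71^4 ≡ 99, 71^8 ≡ 74, 71^16 ≡ 133, 71^32 ≡ 16, 71^64 ≡ 119, 71^128 ≡ 50 (mod 137).
Test 71^d mod 137 for each divisor d in increasing order:
71^1 ≡ 71
71^2 ≡ 109
71^4 ≡ 99
71^8 ≡ 74
71^17 = 71^16·71^1 ≡ 127
71^34 = 71^32·71^2 ≡ 100
71^68 = 71^64·71^4 ≡ 136
71^136 = 71^128·71^8 ≡ 1  ← first divisor giving 1
The order is 136.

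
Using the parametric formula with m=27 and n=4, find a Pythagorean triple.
(713, 216, 745)

Euclid's formula: a = m² - n², b = 2mn, c = m² + n²
m = 27, n = 4
a = 27² - 4² = 729 - 16 = 713
b = 2 × 27 × 4 = 216
c = 27² + 4² = 729 + 16 = 745
Verification: 713² + 216² = 508369 + 46656 = 555025 = 745² ✓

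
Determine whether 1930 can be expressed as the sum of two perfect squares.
9² + 43² (a=9, b=43)

Factorization: 1930 = 2 × 5 × 193
By Fermat: n is sum of two squares iff every prime p ≡ 3 (mod 4) appears to even power.
All primes ≡ 3 (mod 4) appear to even power.
Search a = 0, 1, 2, … for 1930 - a² a perfect square: first hit at a = 9: 1930 - 81 = 1849 = 43².
1930 = 9² + 43² = 81 + 1849 ✓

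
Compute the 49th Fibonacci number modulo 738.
649

Matrix identity: Q^n = [[F_(n+1), F_n], [F_n, F_(n-1)]] with Q = [[1,1],[1,0]].
n = 49 = 110001₂. Square-and-multiply, entries mod 738:
Q^1 = [[1,1],[1,0]]
Q^3 = (Q^1)²·Q = [[3,2],[2,1]]
Q^6 = (Q^3)² = [[13,8],[8,5]]
Q^12 = (Q^6)² = [[233,144],[144,89]]
Q^24 = (Q^12)² = [[487,612],[612,613]]
Q^49 = (Q^24)²·Q = [[55,649],[649,144]]
F_49 mod 738 = Q^49[0][1] = 649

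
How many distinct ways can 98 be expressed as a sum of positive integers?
150198136

p(n) counts ways to write n as a sum of positive integers (order ignored).
Euler's pentagonal recurrence: p(k) = p(k-1) + p(k-2) - p(k-5) - p(k-7) + p(k-12) + p(k-15) - ... (offsets j(3j∓1)/2, signs ++--, p(0)=1, p(<0)=0).
DP table for k = 0..97: p(0)=1, p(1)=1, p(2)=2, p(3)=3, p(4)=5, p(5)=7, p(6)=11, p(7)=15, p(8)=22, p(9)=30, p(10)=42, p(11)=56, p(12)=77, p(13)=101, p(14)=135, p(15)=176, p(16)=231, p(17)=297, p(18)=385, p(19)=490, p(20)=627, p(21)=792, p(22)=1002, p(23)=1255, p(24)=1575, p(25)=1958, p(26)=2436, p(27)=3010, p(28)=3718, p(29)=4565, p(30)=5604, p(31)=6842, p(32)=8349, p(33)=10143, p(34)=12310, p(35)=14883, p(36)=17977, p(37)=21637, p(38)=26015, p(39)=31185, p(40)=37338, p(41)=44583, p(42)=53174, p(43)=63261, p(44)=75175, p(45)=89134, p(46)=105558, p(47)=124754, p(48)=147273, p(49)=173525, p(50)=204226, p(51)=239943, p(52)=281589, p(53)=329931, p(54)=386155, p(55)=451276, p(56)=526823, p(57)=614154, p(58)=715220, p(59)=831820, p(60)=966467, p(61)=1121505, p(62)=1300156, p(63)=1505499, p(64)=1741630, p(65)=2012558, p(66)=2323520, p(67)=2679689, p(68)=3087735, p(69)=3554345, p(70)=4087968, p(71)=4697205, p(72)=5392783, p(73)=6185689, p(74)=7089500, p(75)=8118264, p(76)=9289091, p(77)=10619863, p(78)=12132164, p(79)=13848650, p(80)=15796476, p(81)=18004327, p(82)=20506255, p(83)=23338469, p(84)=26543660, p(85)=30167357, p(86)=34262962, p(87)=38887673, p(88)=44108109, p(89)=49995925, p(90)=56634173, p(91)=64112359, p(92)=72533807, p(93)=82010177, p(94)=92669720, p(95)=104651419, p(96)=118114304, p(97)=133230930.
Final step: p(98) = p(97) + p(96) - p(93) - p(91) + p(86) + p(83) - p(76) - p(72) + p(63) + p(58) - p(47) - p(41) + p(28) + p(21) - p(6)
= 133230930 + 118114304 - 82010177 - 64112359 + 34262962 + 23338469 - 9289091 - 5392783 + 1505499 + 715220 - 124754 - 44583 + 3718 + 792 - 11
= 150198136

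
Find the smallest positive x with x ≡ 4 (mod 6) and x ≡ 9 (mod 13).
22

Using Chinese Remainder Theorem:
M = 6 × 13 = 78
M1 = 13, M2 = 6
y1 = 13^(-1) mod 6 = 1
y2 = 6^(-1) mod 13 = 11
x = (4×13×1 + 9×6×11) mod 78 = 22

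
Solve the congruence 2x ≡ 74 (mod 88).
x ≡ 37 (mod 44)

gcd(2, 88) = 2, which divides 74, so solutions exist.
Divide through by 2: x ≡ 37 (mod 44).
The coefficient of x is now 1, so x ≡ 37 (mod 44).
Check: 2 × 37 = 74 ≡ 74 (mod 88).
x ≡ 37 (mod 44), giving 2 solutions mod 88.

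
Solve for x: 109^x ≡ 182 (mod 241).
74

Baby-step giant-step with step n = ⌈√241⌉ = 16.
Baby steps 109^j mod 241 (j:value) for j=0..15: 0:1, 1:109, 2:72, 3:136, 4:123, 5:152, 6:180, 7:99, 8:187, 9:139, 10:209, 11:127, 12:106, 13:227, 14:161, 15:197.
Giant-step multiplier: 109^(-16) ≡ 109^(240-16) = 109^224 ≡ 231 (mod 241).
Giant steps γ_i = 182·231^i mod 241: γ_0=182, γ_1=108, γ_2=125, γ_3=196, γ_4=209 (in table at j=10).
x = i·n + j = 4·16 + 10 = 74.
Check: 109^74 ≡ 182 (mod 241).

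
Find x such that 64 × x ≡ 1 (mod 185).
159

gcd(64, 185) = 1, so the inverse exists.
Extended Euclidean algorithm on (185, 64):
185 = 2 × 64 + 57  ⟹  57 = (1)·185 + (-2)·64
64 = 1 × 57 + 7  ⟹  7 = (-1)·185 + (3)·64
57 = 8 × 7 + 1  ⟹  1 = (9)·185 + (-26)·64
So (-26)·64 ≡ 1 (mod 185), i.e. 64^(-1) ≡ -26 ≡ 159 (mod 185).
Check: 64 × 159 = 10176 ≡ 1 (mod 185)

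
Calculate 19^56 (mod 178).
39

Repeated squaring. Binary of 56 = 111000.
19^1 ≡ 19 (mod 178); 19^2 ≡ 5 (mod 178); 19^4 ≡ 25 (mod 178); 19^8 ≡ 91 (mod 178); 19^16 ≡ 93 (mod 178); 19^32 ≡ 105 (mod 178)
19^56 = 19^8 × 19^16 × 19^32 ≡ 39 (mod 178)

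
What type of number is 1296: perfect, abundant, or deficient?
abundant

Proper divisors of 1296: sum = 1 + 2 + 3 + 4 + 6 + 8 + 9 + 12 + ... + 216 + 324 + 432 + 648 (24 divisors) = 2455
Since 2455 > 1296, 1296 is abundant.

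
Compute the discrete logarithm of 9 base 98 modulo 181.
172

Baby-step giant-step with step n = ⌈√181⌉ = 14.
Baby steps 98^j mod 181 (j:value) for j=0..13: 0:1, 1:98, 2:11, 3:173, 4:121, 5:93, 6:64, 7:118, 8:161, 9:31, 10:142, 11:160, 12:114, 13:131.
Giant-step multiplier: 98^(-14) ≡ 98^(180-14) = 98^166 ≡ 167 (mod 181).
Giant steps γ_i = 9·167^i mod 181: γ_0=9, γ_1=55, γ_2=135, γ_3=101, γ_4=34, γ_5=67, γ_6=148, γ_7=100, γ_8=48, γ_9=52, γ_10=177, γ_11=56, γ_12=121 (in table at j=4).
x = i·n + j = 12·14 + 4 = 172.
Check: 98^172 ≡ 9 (mod 181).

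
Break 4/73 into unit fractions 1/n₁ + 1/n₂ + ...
1/19 + 1/463 + 1/321091 + 1/206198539471

Greedy algorithm:
4/73: ceiling(73/4) = 19, use 1/19
3/1387: ceiling(1387/3) = 463, use 1/463
2/642181: ceiling(642181/2) = 321091, use 1/321091
1/206198539471: ceiling(206198539471/1) = 206198539471, use 1/206198539471
Result: 4/73 = 1/19 + 1/463 + 1/321091 + 1/206198539471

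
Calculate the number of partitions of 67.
2679689

p(n) counts ways to write n as a sum of positive integers (order ignored).
Euler's pentagonal recurrence: p(k) = p(k-1) + p(k-2) - p(k-5) - p(k-7) + p(k-12) + p(k-15) - ... (offsets j(3j∓1)/2, signs ++--, p(0)=1, p(<0)=0).
DP table for k = 0..66: p(0)=1, p(1)=1, p(2)=2, p(3)=3, p(4)=5, p(5)=7, p(6)=11, p(7)=15, p(8)=22, p(9)=30, p(10)=42, p(11)=56, p(12)=77, p(13)=101, p(14)=135, p(15)=176, p(16)=231, p(17)=297, p(18)=385, p(19)=490, p(20)=627, p(21)=792, p(22)=1002, p(23)=1255, p(24)=1575, p(25)=1958, p(26)=2436, p(27)=3010, p(28)=3718, p(29)=4565, p(30)=5604, p(31)=6842, p(32)=8349, p(33)=10143, p(34)=12310, p(35)=14883, p(36)=17977, p(37)=21637, p(38)=26015, p(39)=31185, p(40)=37338, p(41)=44583, p(42)=53174, p(43)=63261, p(44)=75175, p(45)=89134, p(46)=105558, p(47)=124754, p(48)=147273, p(49)=173525, p(50)=204226, p(51)=239943, p(52)=281589, p(53)=329931, p(54)=386155, p(55)=451276, p(56)=526823, p(57)=614154, p(58)=715220, p(59)=831820, p(60)=966467, p(61)=1121505, p(62)=1300156, p(63)=1505499, p(64)=1741630, p(65)=2012558, p(66)=2323520.
Final step: p(67) = p(66) + p(65) - p(62) - p(60) + p(55) + p(52) - p(45) - p(41) + p(32) + p(27) - p(16) - p(10)
= 2323520 + 2012558 - 1300156 - 966467 + 451276 + 281589 - 89134 - 44583 + 8349 + 3010 - 231 - 42
= 2679689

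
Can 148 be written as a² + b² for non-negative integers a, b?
2² + 12² (a=2, b=12)

Factorization: 148 = 2^2 × 37
By Fermat: n is sum of two squares iff every prime p ≡ 3 (mod 4) appears to even power.
All primes ≡ 3 (mod 4) appear to even power.
Search a = 0, 1, 2, … for 148 - a² a perfect square: first hit at a = 2: 148 - 4 = 144 = 12².
148 = 2² + 12² = 4 + 144 ✓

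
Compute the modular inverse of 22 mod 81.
70

gcd(22, 81) = 1, so the inverse exists.
Extended Euclidean algorithm on (81, 22):
81 = 3 × 22 + 15  ⟹  15 = (1)·81 + (-3)·22
22 = 1 × 15 + 7  ⟹  7 = (-1)·81 + (4)·22
15 = 2 × 7 + 1  ⟹  1 = (3)·81 + (-11)·22
So (-11)·22 ≡ 1 (mod 81), i.e. 22^(-1) ≡ -11 ≡ 70 (mod 81).
Check: 22 × 70 = 1540 ≡ 1 (mod 81)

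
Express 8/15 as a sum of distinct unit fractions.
1/2 + 1/30

Greedy algorithm:
8/15: ceiling(15/8) = 2, use 1/2
1/30: ceiling(30/1) = 30, use 1/30
Result: 8/15 = 1/2 + 1/30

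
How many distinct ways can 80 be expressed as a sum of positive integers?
15796476

p(n) counts ways to write n as a sum of positive integers (order ignored).
Euler's pentagonal recurrence: p(k) = p(k-1) + p(k-2) - p(k-5) - p(k-7) + p(k-12) + p(k-15) - ... (offsets j(3j∓1)/2, signs ++--, p(0)=1, p(<0)=0).
DP table for k = 0..79: p(0)=1, p(1)=1, p(2)=2, p(3)=3, p(4)=5, p(5)=7, p(6)=11, p(7)=15, p(8)=22, p(9)=30, p(10)=42, p(11)=56, p(12)=77, p(13)=101, p(14)=135, p(15)=176, p(16)=231, p(17)=297, p(18)=385, p(19)=490, p(20)=627, p(21)=792, p(22)=1002, p(23)=1255, p(24)=1575, p(25)=1958, p(26)=2436, p(27)=3010, p(28)=3718, p(29)=4565, p(30)=5604, p(31)=6842, p(32)=8349, p(33)=10143, p(34)=12310, p(35)=14883, p(36)=17977, p(37)=21637, p(38)=26015, p(39)=31185, p(40)=37338, p(41)=44583, p(42)=53174, p(43)=63261, p(44)=75175, p(45)=89134, p(46)=105558, p(47)=124754, p(48)=147273, p(49)=173525, p(50)=204226, p(51)=239943, p(52)=281589, p(53)=329931, p(54)=386155, p(55)=451276, p(56)=526823, p(57)=614154, p(58)=715220, p(59)=831820, p(60)=966467, p(61)=1121505, p(62)=1300156, p(63)=1505499, p(64)=1741630, p(65)=2012558, p(66)=2323520, p(67)=2679689, p(68)=3087735, p(69)=3554345, p(70)=4087968, p(71)=4697205, p(72)=5392783, p(73)=6185689, p(74)=7089500, p(75)=8118264, p(76)=9289091, p(77)=10619863, p(78)=12132164, p(79)=13848650.
Final step: p(80) = p(79) + p(78) - p(75) - p(73) + p(68) + p(65) - p(58) - p(54) + p(45) + p(40) - p(29) - p(23) + p(10) + p(3)
= 13848650 + 12132164 - 8118264 - 6185689 + 3087735 + 2012558 - 715220 - 386155 + 89134 + 37338 - 4565 - 1255 + 42 + 3
= 15796476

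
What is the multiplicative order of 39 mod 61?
30

61 is prime, so ord(39) divides φ(61) = 60.
Divisors of 60: 1, 2, 3, 4, 5, 6, 10, 12, 15, 20, 30, 60.
Repeated squaring: 39^1 ≡ 39, 39^2 ≡ 57, 39^4 ≡ 16, 39^8 ≡ 12, 39^16 ≡ 22, 39^32 ≡ 57 (mod 61).
Test 39^d mod 61 for each divisor d in increasing order:
39^1 ≡ 39
39^2 ≡ 57
39^3 = 39^2·39^1 ≡ 27
39^4 ≡ 16
39^5 = 39^4·39^1 ≡ 14
39^6 = 39^4·39^2 ≡ 58
39^10 = 39^8·39^2 ≡ 13
39^12 = 39^8·39^4 ≡ 9
39^15 = 39^8·39^4·39^2·39^1 ≡ 60
39^20 = 39^16·39^4 ≡ 47
39^30 = 39^16·39^8·39^4·39^2 ≡ 1  ← first divisor giving 1
The order is 30.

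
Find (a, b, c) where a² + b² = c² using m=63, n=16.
(3713, 2016, 4225)

Euclid's formula: a = m² - n², b = 2mn, c = m² + n²
m = 63, n = 16
a = 63² - 16² = 3969 - 256 = 3713
b = 2 × 63 × 16 = 2016
c = 63² + 16² = 3969 + 256 = 4225
Verification: 3713² + 2016² = 13786369 + 4064256 = 17850625 = 4225² ✓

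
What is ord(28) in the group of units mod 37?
18

37 is prime, so ord(28) divides φ(37) = 36.
Divisors of 36: 1, 2, 3, 4, 6, 9, 12, 18, 36.
Repeated squaring: 28^1 ≡ 28, 28^2 ≡ 7, 28^4 ≡ 12, 28^8 ≡ 33, 28^16 ≡ 16, 28^32 ≡ 34 (mod 37).
Test 28^d mod 37 for each divisor d in increasing order:
28^1 ≡ 28
28^2 ≡ 7
28^3 = 28^2·28^1 ≡ 11
28^4 ≡ 12
28^6 = 28^4·28^2 ≡ 10
28^9 = 28^8·28^1 ≡ 36
28^12 = 28^8·28^4 ≡ 26
28^18 = 28^16·28^2 ≡ 1  ← first divisor giving 1
The order is 18.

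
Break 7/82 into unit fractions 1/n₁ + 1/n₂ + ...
1/12 + 1/492

Greedy algorithm:
7/82: ceiling(82/7) = 12, use 1/12
1/492: ceiling(492/1) = 492, use 1/492
Result: 7/82 = 1/12 + 1/492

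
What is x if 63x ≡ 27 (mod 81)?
x ≡ 3 (mod 9)

gcd(63, 81) = 9, which divides 27, so solutions exist.
Divide through by 9: 7x ≡ 3 (mod 9).
Find 7^(-1) mod 9 by the extended Euclidean algorithm:
9 = 1 × 7 + 2  ⟹  2 = (1)·9 + (-1)·7
7 = 3 × 2 + 1  ⟹  1 = (-3)·9 + (4)·7
So (4)·7 ≡ 1 (mod 9), i.e. 7^(-1) ≡ 4 (mod 9).
x ≡ 4 × 3 = 12 ≡ 3 (mod 9).
Check: 63 × 3 = 189 ≡ 27 (mod 81).
x ≡ 3 (mod 9), giving 9 solutions mod 81.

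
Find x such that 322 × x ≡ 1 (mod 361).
37

gcd(322, 361) = 1, so the inverse exists.
Extended Euclidean algorithm on (361, 322):
361 = 1 × 322 + 39  ⟹  39 = (1)·361 + (-1)·322
322 = 8 × 39 + 10  ⟹  10 = (-8)·361 + (9)·322
39 = 3 × 10 + 9  ⟹  9 = (25)·361 + (-28)·322
10 = 1 × 9 + 1  ⟹  1 = (-33)·361 + (37)·322
So (37)·322 ≡ 1 (mod 361), i.e. 322^(-1) ≡ 37 (mod 361).
Check: 322 × 37 = 11914 ≡ 1 (mod 361)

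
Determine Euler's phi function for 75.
40

75 = 3 × 5^2
φ(n) = n × ∏(1 - 1/p) for each prime p dividing n
φ(75) = 75 × (1 - 1/3) × (1 - 1/5) = 40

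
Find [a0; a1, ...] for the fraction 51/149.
[0; 2, 1, 11, 1, 3]

Euclidean algorithm steps:
51 = 0 × 149 + 51
149 = 2 × 51 + 47
51 = 1 × 47 + 4
47 = 11 × 4 + 3
4 = 1 × 3 + 1
3 = 3 × 1 + 0
Continued fraction: [0; 2, 1, 11, 1, 3]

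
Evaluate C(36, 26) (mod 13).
1

Using Lucas' theorem:
Write n=36 and k=26 in base 13:
n in base 13: [2, 10]
k in base 13: [2, 0]
C(36,26) mod 13 = ∏ C(n_i, k_i) mod 13
Digit binomials (mod 13): C(2,2) = 1; C(10,0) = 1
Product: 1 × 1 = 1 ≡ 1 (mod 13)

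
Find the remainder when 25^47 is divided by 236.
9

Repeated squaring. Binary of 47 = 101111.
25^1 ≡ 25 (mod 236); 25^2 ≡ 153 (mod 236); 25^4 ≡ 45 (mod 236); 25^8 ≡ 137 (mod 236); 25^16 ≡ 125 (mod 236); 25^32 ≡ 49 (mod 236)
25^47 = 25^1 × 25^2 × 25^4 × 25^8 × 25^32 ≡ 9 (mod 236)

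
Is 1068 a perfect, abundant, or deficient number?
abundant

Proper divisors of 1068: sum = 1 + 2 + 3 + 4 + 6 + 12 + 89 + 178 + 267 + 356 + 534 = 1452
Since 1452 > 1068, 1068 is abundant.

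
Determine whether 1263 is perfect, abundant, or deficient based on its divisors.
deficient

Proper divisors of 1263: sum = 1 + 3 + 421 = 425
Since 425 < 1263, 1263 is deficient.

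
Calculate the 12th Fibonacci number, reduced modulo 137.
7

Matrix identity: Q^n = [[F_(n+1), F_n], [F_n, F_(n-1)]] with Q = [[1,1],[1,0]].
n = 12 = 1100₂. Square-and-multiply, entries mod 137:
Q^1 = [[1,1],[1,0]]
Q^3 = (Q^1)²·Q = [[3,2],[2,1]]
Q^6 = (Q^3)² = [[13,8],[8,5]]
Q^12 = (Q^6)² = [[96,7],[7,89]]
F_12 mod 137 = Q^12[0][1] = 7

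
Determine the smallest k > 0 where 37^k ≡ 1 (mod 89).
8

89 is prime, so ord(37) divides φ(89) = 88.
Divisors of 88: 1, 2, 4, 8, 11, 22, 44, 88.
Repeated squaring: 37^1 ≡ 37, 37^2 ≡ 34, 37^4 ≡ 88, 37^8 ≡ 1, 37^16 ≡ 1, 37^32 ≡ 1, 37^64 ≡ 1 (mod 89).
Test 37^d mod 89 for each divisor d in increasing order:
37^1 ≡ 37
37^2 ≡ 34
37^4 ≡ 88
37^8 ≡ 1  ← first divisor giving 1
The order is 8.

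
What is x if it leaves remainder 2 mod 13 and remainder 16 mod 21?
184

Using Chinese Remainder Theorem:
M = 13 × 21 = 273
M1 = 21, M2 = 13
y1 = 21^(-1) mod 13 = 5
y2 = 13^(-1) mod 21 = 13
x = (2×21×5 + 16×13×13) mod 273 = 184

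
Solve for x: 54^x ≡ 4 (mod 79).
68

Baby-step giant-step with step n = ⌈√79⌉ = 9.
Baby steps 54^j mod 79 (j:value) for j=0..8: 0:1, 1:54, 2:72, 3:17, 4:49, 5:39, 6:52, 7:43, 8:31.
Giant-step multiplier: 54^(-9) ≡ 54^(78-9) = 54^69 ≡ 58 (mod 79).
Giant steps γ_i = 4·58^i mod 79: γ_0=4, γ_1=74, γ_2=26, γ_3=7, γ_4=11, γ_5=6, γ_6=32, γ_7=39 (in table at j=5).
x = i·n + j = 7·9 + 5 = 68.
Check: 54^68 ≡ 4 (mod 79).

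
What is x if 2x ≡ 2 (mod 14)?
x ≡ 1 (mod 7)

gcd(2, 14) = 2, which divides 2, so solutions exist.
Divide through by 2: x ≡ 1 (mod 7).
The coefficient of x is now 1, so x ≡ 1 (mod 7).
Check: 2 × 1 = 2 ≡ 2 (mod 14).
x ≡ 1 (mod 7), giving 2 solutions mod 14.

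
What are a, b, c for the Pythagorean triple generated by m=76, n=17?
(5487, 2584, 6065)

Euclid's formula: a = m² - n², b = 2mn, c = m² + n²
m = 76, n = 17
a = 76² - 17² = 5776 - 289 = 5487
b = 2 × 76 × 17 = 2584
c = 76² + 17² = 5776 + 289 = 6065
Verification: 5487² + 2584² = 30107169 + 6677056 = 36784225 = 6065² ✓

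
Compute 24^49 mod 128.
0

Repeated squaring. Binary of 49 = 110001.
24^1 ≡ 24 (mod 128); 24^2 ≡ 64 (mod 128); 24^4 ≡ 0 (mod 128); 24^8 ≡ 0 (mod 128); 24^16 ≡ 0 (mod 128); 24^32 ≡ 0 (mod 128)
24^49 = 24^1 × 24^16 × 24^32 ≡ 0 (mod 128)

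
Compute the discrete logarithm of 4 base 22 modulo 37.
14

Baby-step giant-step with step n = ⌈√37⌉ = 7.
Baby steps 22^j mod 37 (j:value) for j=0..6: 0:1, 1:22, 2:3, 3:29, 4:9, 5:13, 6:27.
Giant-step multiplier: 22^(-7) ≡ 22^(36-7) = 22^29 ≡ 19 (mod 37).
Giant steps γ_i = 4·19^i mod 37: γ_0=4, γ_1=2, γ_2=1 (in table at j=0).
x = i·n + j = 2·7 + 0 = 14.
Check: 22^14 ≡ 4 (mod 37).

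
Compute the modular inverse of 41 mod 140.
41

gcd(41, 140) = 1, so the inverse exists.
Extended Euclidean algorithm on (140, 41):
140 = 3 × 41 + 17  ⟹  17 = (1)·140 + (-3)·41
41 = 2 × 17 + 7  ⟹  7 = (-2)·140 + (7)·41
17 = 2 × 7 + 3  ⟹  3 = (5)·140 + (-17)·41
7 = 2 × 3 + 1  ⟹  1 = (-12)·140 + (41)·41
So (41)·41 ≡ 1 (mod 140), i.e. 41^(-1) ≡ 41 (mod 140).
Check: 41 × 41 = 1681 ≡ 1 (mod 140)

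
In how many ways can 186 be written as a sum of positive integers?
1171432692373

p(n) counts ways to write n as a sum of positive integers (order ignored).
Euler's pentagonal recurrence: p(k) = p(k-1) + p(k-2) - p(k-5) - p(k-7) + p(k-12) + p(k-15) - ... (offsets j(3j∓1)/2, signs ++--, p(0)=1, p(<0)=0).
DP table for k = 0..185: p(0)=1, p(1)=1, p(2)=2, p(3)=3, p(4)=5, p(5)=7, p(6)=11, p(7)=15, p(8)=22, p(9)=30, p(10)=42, p(11)=56, p(12)=77, p(13)=101, p(14)=135, p(15)=176, p(16)=231, p(17)=297, p(18)=385, p(19)=490, p(20)=627, p(21)=792, p(22)=1002, p(23)=1255, p(24)=1575, p(25)=1958, p(26)=2436, p(27)=3010, p(28)=3718, p(29)=4565, p(30)=5604, p(31)=6842, p(32)=8349, p(33)=10143, p(34)=12310, p(35)=14883, p(36)=17977, p(37)=21637, p(38)=26015, p(39)=31185, p(40)=37338, p(41)=44583, p(42)=53174, p(43)=63261, p(44)=75175, p(45)=89134, p(46)=105558, p(47)=124754, p(48)=147273, p(49)=173525, p(50)=204226, p(51)=239943, p(52)=281589, p(53)=329931, p(54)=386155, p(55)=451276, p(56)=526823, p(57)=614154, p(58)=715220, p(59)=831820, p(60)=966467, p(61)=1121505, p(62)=1300156, p(63)=1505499, p(64)=1741630, p(65)=2012558, p(66)=2323520, p(67)=2679689, p(68)=3087735, p(69)=3554345, p(70)=4087968, p(71)=4697205, p(72)=5392783, p(73)=6185689, p(74)=7089500, p(75)=8118264, p(76)=9289091, p(77)=10619863, p(78)=12132164, p(79)=13848650, p(80)=15796476, p(81)=18004327, p(82)=20506255, p(83)=23338469, p(84)=26543660, p(85)=30167357, p(86)=34262962, p(87)=38887673, p(88)=44108109, p(89)=49995925, p(90)=56634173, p(91)=64112359, p(92)=72533807, p(93)=82010177, p(94)=92669720, p(95)=104651419, p(96)=118114304, p(97)=133230930, p(98)=150198136, p(99)=169229875, p(100)=190569292, p(101)=214481126, p(102)=241265379, p(103)=271248950, p(104)=304801365, p(105)=342325709, p(106)=384276336, p(107)=431149389, p(108)=483502844, p(109)=541946240, p(110)=607163746, p(111)=679903203, p(112)=761002156, p(113)=851376628, p(114)=952050665, p(115)=1064144451, p(116)=1188908248, p(117)=1327710076, p(118)=1482074143, p(119)=1653668665, p(120)=1844349560, p(121)=2056148051, p(122)=2291320912, p(123)=2552338241, p(124)=2841940500, p(125)=3163127352, p(126)=3519222692, p(127)=3913864295, p(128)=4351078600, p(129)=4835271870, p(130)=5371315400, p(131)=5964539504, p(132)=6620830889, p(133)=7346629512, p(134)=8149040695, p(135)=9035836076, p(136)=10015581680, p(137)=11097645016, p(138)=12292341831, p(139)=13610949895, p(140)=15065878135, p(141)=16670689208, p(142)=18440293320, p(143)=20390982757, p(144)=22540654445, p(145)=24908858009, p(146)=27517052599, p(147)=30388671978, p(148)=33549419497, p(149)=37027355200, p(150)=40853235313, p(151)=45060624582, p(152)=49686288421, p(153)=54770336324, p(154)=60356673280, p(155)=66493182097, p(156)=73232243759, p(157)=80630964769, p(158)=88751778802, p(159)=97662728555, p(160)=107438159466, p(161)=118159068427, p(162)=129913904637, p(163)=142798995930, p(164)=156919475295, p(165)=172389800255, p(166)=189334822579, p(167)=207890420102, p(168)=228204732751, p(169)=250438925115, p(170)=274768617130, p(171)=301384802048, p(172)=330495499613, p(173)=362326859895, p(174)=397125074750, p(175)=435157697830, p(176)=476715857290, p(177)=522115831195, p(178)=571701605655, p(179)=625846753120, p(180)=684957390936, p(181)=749474411781, p(182)=819876908323, p(183)=896684817527, p(184)=980462880430, p(185)=1071823774337.
Final step: p(186) = p(185) + p(184) - p(181) - p(179) + p(174) + p(171) - p(164) - p(160) + p(151) + p(146) - p(135) - p(129) + p(116) + p(109) - p(94) - p(86) + p(69) + p(60) - p(41) - p(31) + p(10)
= 1071823774337 + 980462880430 - 749474411781 - 625846753120 + 397125074750 + 301384802048 - 156919475295 - 107438159466 + 45060624582 + 27517052599 - 9035836076 - 4835271870 + 1188908248 + 541946240 - 92669720 - 34262962 + 3554345 + 966467 - 44583 - 6842 + 42
= 1171432692373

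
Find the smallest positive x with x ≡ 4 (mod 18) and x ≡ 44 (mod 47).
796

Using Chinese Remainder Theorem:
M = 18 × 47 = 846
M1 = 47, M2 = 18
y1 = 47^(-1) mod 18 = 5
y2 = 18^(-1) mod 47 = 34
x = (4×47×5 + 44×18×34) mod 846 = 796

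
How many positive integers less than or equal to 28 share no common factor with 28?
12

28 = 2^2 × 7
φ(n) = n × ∏(1 - 1/p) for each prime p dividing n
φ(28) = 28 × (1 - 1/2) × (1 - 1/7) = 12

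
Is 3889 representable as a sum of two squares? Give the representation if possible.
17² + 60² (a=17, b=60)

Factorization: 3889 = 3889
By Fermat: n is sum of two squares iff every prime p ≡ 3 (mod 4) appears to even power.
All primes ≡ 3 (mod 4) appear to even power.
Search a = 0, 1, 2, … for 3889 - a² a perfect square: first hit at a = 17: 3889 - 289 = 3600 = 60².
3889 = 17² + 60² = 289 + 3600 ✓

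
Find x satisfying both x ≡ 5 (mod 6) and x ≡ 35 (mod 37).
35

Using Chinese Remainder Theorem:
M = 6 × 37 = 222
M1 = 37, M2 = 6
y1 = 37^(-1) mod 6 = 1
y2 = 6^(-1) mod 37 = 31
x = (5×37×1 + 35×6×31) mod 222 = 35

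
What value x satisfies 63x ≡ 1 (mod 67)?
50

gcd(63, 67) = 1, so the inverse exists.
Extended Euclidean algorithm on (67, 63):
67 = 1 × 63 + 4  ⟹  4 = (1)·67 + (-1)·63
63 = 15 × 4 + 3  ⟹  3 = (-15)·67 + (16)·63
4 = 1 × 3 + 1  ⟹  1 = (16)·67 + (-17)·63
So (-17)·63 ≡ 1 (mod 67), i.e. 63^(-1) ≡ -17 ≡ 50 (mod 67).
Check: 63 × 50 = 3150 ≡ 1 (mod 67)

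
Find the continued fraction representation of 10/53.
[0; 5, 3, 3]

Euclidean algorithm steps:
10 = 0 × 53 + 10
53 = 5 × 10 + 3
10 = 3 × 3 + 1
3 = 3 × 1 + 0
Continued fraction: [0; 5, 3, 3]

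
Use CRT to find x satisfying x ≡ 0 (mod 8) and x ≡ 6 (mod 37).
80

Using Chinese Remainder Theorem:
M = 8 × 37 = 296
M1 = 37, M2 = 8
y1 = 37^(-1) mod 8 = 5
y2 = 8^(-1) mod 37 = 14
x = (0×37×5 + 6×8×14) mod 296 = 80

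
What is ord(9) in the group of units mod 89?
44

89 is prime, so ord(9) divides φ(89) = 88.
Divisors of 88: 1, 2, 4, 8, 11, 22, 44, 88.
Repeated squaring: 9^1 ≡ 9, 9^2 ≡ 81, 9^4 ≡ 64, 9^8 ≡ 2, 9^16 ≡ 4, 9^32 ≡ 16, 9^64 ≡ 78 (mod 89).
Test 9^d mod 89 for each divisor d in increasing order:
9^1 ≡ 9
9^2 ≡ 81
9^4 ≡ 64
9^8 ≡ 2
9^11 = 9^8·9^2·9^1 ≡ 34
9^22 = 9^16·9^4·9^2 ≡ 88
9^44 = 9^32·9^8·9^4 ≡ 1  ← first divisor giving 1
The order is 44.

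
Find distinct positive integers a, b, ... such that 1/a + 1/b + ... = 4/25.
1/7 + 1/59 + 1/5163 + 1/53307975

Greedy algorithm:
4/25: ceiling(25/4) = 7, use 1/7
3/175: ceiling(175/3) = 59, use 1/59
2/10325: ceiling(10325/2) = 5163, use 1/5163
1/53307975: ceiling(53307975/1) = 53307975, use 1/53307975
Result: 4/25 = 1/7 + 1/59 + 1/5163 + 1/53307975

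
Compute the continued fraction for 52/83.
[0; 1, 1, 1, 2, 10]

Euclidean algorithm steps:
52 = 0 × 83 + 52
83 = 1 × 52 + 31
52 = 1 × 31 + 21
31 = 1 × 21 + 10
21 = 2 × 10 + 1
10 = 10 × 1 + 0
Continued fraction: [0; 1, 1, 1, 2, 10]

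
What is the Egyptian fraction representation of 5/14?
1/3 + 1/42

Greedy algorithm:
5/14: ceiling(14/5) = 3, use 1/3
1/42: ceiling(42/1) = 42, use 1/42
Result: 5/14 = 1/3 + 1/42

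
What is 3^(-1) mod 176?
59

gcd(3, 176) = 1, so the inverse exists.
Extended Euclidean algorithm on (176, 3):
176 = 58 × 3 + 2  ⟹  2 = (1)·176 + (-58)·3
3 = 1 × 2 + 1  ⟹  1 = (-1)·176 + (59)·3
So (59)·3 ≡ 1 (mod 176), i.e. 3^(-1) ≡ 59 (mod 176).
Check: 3 × 59 = 177 ≡ 1 (mod 176)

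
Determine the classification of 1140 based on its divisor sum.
abundant

Proper divisors of 1140: sum = 1 + 2 + 3 + 4 + 5 + 6 + 10 + 12 + ... + 228 + 285 + 380 + 570 (23 divisors) = 2220
Since 2220 > 1140, 1140 is abundant.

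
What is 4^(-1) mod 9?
7

gcd(4, 9) = 1, so the inverse exists.
Extended Euclidean algorithm on (9, 4):
9 = 2 × 4 + 1  ⟹  1 = (1)·9 + (-2)·4
So (-2)·4 ≡ 1 (mod 9), i.e. 4^(-1) ≡ -2 ≡ 7 (mod 9).
Check: 4 × 7 = 28 ≡ 1 (mod 9)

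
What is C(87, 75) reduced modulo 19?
0

Using Lucas' theorem:
Write n=87 and k=75 in base 19:
n in base 19: [4, 11]
k in base 19: [3, 18]
C(87,75) mod 19 = ∏ C(n_i, k_i) mod 19
Digit binomials (mod 19): C(4,3) = 4; C(11,18) = 0 (k_i > n_i)
Product: 4 × 0 = 0 ≡ 0 (mod 19)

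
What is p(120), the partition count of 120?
1844349560

p(n) counts ways to write n as a sum of positive integers (order ignored).
Euler's pentagonal recurrence: p(k) = p(k-1) + p(k-2) - p(k-5) - p(k-7) + p(k-12) + p(k-15) - ... (offsets j(3j∓1)/2, signs ++--, p(0)=1, p(<0)=0).
DP table for k = 0..119: p(0)=1, p(1)=1, p(2)=2, p(3)=3, p(4)=5, p(5)=7, p(6)=11, p(7)=15, p(8)=22, p(9)=30, p(10)=42, p(11)=56, p(12)=77, p(13)=101, p(14)=135, p(15)=176, p(16)=231, p(17)=297, p(18)=385, p(19)=490, p(20)=627, p(21)=792, p(22)=1002, p(23)=1255, p(24)=1575, p(25)=1958, p(26)=2436, p(27)=3010, p(28)=3718, p(29)=4565, p(30)=5604, p(31)=6842, p(32)=8349, p(33)=10143, p(34)=12310, p(35)=14883, p(36)=17977, p(37)=21637, p(38)=26015, p(39)=31185, p(40)=37338, p(41)=44583, p(42)=53174, p(43)=63261, p(44)=75175, p(45)=89134, p(46)=105558, p(47)=124754, p(48)=147273, p(49)=173525, p(50)=204226, p(51)=239943, p(52)=281589, p(53)=329931, p(54)=386155, p(55)=451276, p(56)=526823, p(57)=614154, p(58)=715220, p(59)=831820, p(60)=966467, p(61)=1121505, p(62)=1300156, p(63)=1505499, p(64)=1741630, p(65)=2012558, p(66)=2323520, p(67)=2679689, p(68)=3087735, p(69)=3554345, p(70)=4087968, p(71)=4697205, p(72)=5392783, p(73)=6185689, p(74)=7089500, p(75)=8118264, p(76)=9289091, p(77)=10619863, p(78)=12132164, p(79)=13848650, p(80)=15796476, p(81)=18004327, p(82)=20506255, p(83)=23338469, p(84)=26543660, p(85)=30167357, p(86)=34262962, p(87)=38887673, p(88)=44108109, p(89)=49995925, p(90)=56634173, p(91)=64112359, p(92)=72533807, p(93)=82010177, p(94)=92669720, p(95)=104651419, p(96)=118114304, p(97)=133230930, p(98)=150198136, p(99)=169229875, p(100)=190569292, p(101)=214481126, p(102)=241265379, p(103)=271248950, p(104)=304801365, p(105)=342325709, p(106)=384276336, p(107)=431149389, p(108)=483502844, p(109)=541946240, p(110)=607163746, p(111)=679903203, p(112)=761002156, p(113)=851376628, p(114)=952050665, p(115)=1064144451, p(116)=1188908248, p(117)=1327710076, p(118)=1482074143, p(119)=1653668665.
Final step: p(120) = p(119) + p(118) - p(115) - p(113) + p(108) + p(105) - p(98) - p(94) + p(85) + p(80) - p(69) - p(63) + p(50) + p(43) - p(28) - p(20) + p(3)
= 1653668665 + 1482074143 - 1064144451 - 851376628 + 483502844 + 342325709 - 150198136 - 92669720 + 30167357 + 15796476 - 3554345 - 1505499 + 204226 + 63261 - 3718 - 627 + 3
= 1844349560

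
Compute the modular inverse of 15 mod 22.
3

gcd(15, 22) = 1, so the inverse exists.
Extended Euclidean algorithm on (22, 15):
22 = 1 × 15 + 7  ⟹  7 = (1)·22 + (-1)·15
15 = 2 × 7 + 1  ⟹  1 = (-2)·22 + (3)·15
So (3)·15 ≡ 1 (mod 22), i.e. 15^(-1) ≡ 3 (mod 22).
Check: 15 × 3 = 45 ≡ 1 (mod 22)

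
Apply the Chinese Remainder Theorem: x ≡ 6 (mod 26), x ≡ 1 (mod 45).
136

Using Chinese Remainder Theorem:
M = 26 × 45 = 1170
M1 = 45, M2 = 26
y1 = 45^(-1) mod 26 = 11
y2 = 26^(-1) mod 45 = 26
x = (6×45×11 + 1×26×26) mod 1170 = 136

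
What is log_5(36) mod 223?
34

Baby-step giant-step with step n = ⌈√223⌉ = 15.
Baby steps 5^j mod 223 (j:value) for j=0..14: 0:1, 1:5, 2:25, 3:125, 4:179, 5:3, 6:15, 7:75, 8:152, 9:91, 10:9, 11:45, 12:2, 13:10, 14:50.
Giant-step multiplier: 5^(-15) ≡ 5^(222-15) = 5^207 ≡ 190 (mod 223).
Giant steps γ_i = 36·190^i mod 223: γ_0=36, γ_1=150, γ_2=179 (in table at j=4).
x = i·n + j = 2·15 + 4 = 34.
Check: 5^34 ≡ 36 (mod 223).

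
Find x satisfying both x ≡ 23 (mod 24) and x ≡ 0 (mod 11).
143

Using Chinese Remainder Theorem:
M = 24 × 11 = 264
M1 = 11, M2 = 24
y1 = 11^(-1) mod 24 = 11
y2 = 24^(-1) mod 11 = 6
x = (23×11×11 + 0×24×6) mod 264 = 143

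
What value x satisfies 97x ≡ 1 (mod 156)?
37

gcd(97, 156) = 1, so the inverse exists.
Extended Euclidean algorithm on (156, 97):
156 = 1 × 97 + 59  ⟹  59 = (1)·156 + (-1)·97
97 = 1 × 59 + 38  ⟹  38 = (-1)·156 + (2)·97
59 = 1 × 38 + 21  ⟹  21 = (2)·156 + (-3)·97
38 = 1 × 21 + 17  ⟹  17 = (-3)·156 + (5)·97
21 = 1 × 17 + 4  ⟹  4 = (5)·156 + (-8)·97
17 = 4 × 4 + 1  ⟹  1 = (-23)·156 + (37)·97
So (37)·97 ≡ 1 (mod 156), i.e. 97^(-1) ≡ 37 (mod 156).
Check: 97 × 37 = 3589 ≡ 1 (mod 156)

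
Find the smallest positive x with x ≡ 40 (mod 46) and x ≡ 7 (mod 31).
224

Using Chinese Remainder Theorem:
M = 46 × 31 = 1426
M1 = 31, M2 = 46
y1 = 31^(-1) mod 46 = 3
y2 = 46^(-1) mod 31 = 29
x = (40×31×3 + 7×46×29) mod 1426 = 224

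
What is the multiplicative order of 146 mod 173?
172

173 is prime, so ord(146) divides φ(173) = 172.
Divisors of 172: 1, 2, 4, 43, 86, 172.
Repeated squaring: 146^1 ≡ 146, 146^2 ≡ 37, 146^4 ≡ 158, 146^8 ≡ 52, 146^16 ≡ 109, 146^32 ≡ 117, 146^64 ≡ 22, 146^128 ≡ 138 (mod 173).
Test 146^d mod 173 for each divisor d in increasing order:
146^1 ≡ 146
146^2 ≡ 37
146^4 ≡ 158
146^43 = 146^32·146^8·146^2·146^1 ≡ 93
146^86 = 146^64·146^16·146^4·146^2 ≡ 172
146^172 = 146^128·146^32·146^8·146^4 ≡ 1  ← first divisor giving 1
The order is 172.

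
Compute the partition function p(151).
45060624582

p(n) counts ways to write n as a sum of positive integers (order ignored).
Euler's pentagonal recurrence: p(k) = p(k-1) + p(k-2) - p(k-5) - p(k-7) + p(k-12) + p(k-15) - ... (offsets j(3j∓1)/2, signs ++--, p(0)=1, p(<0)=0).
DP table for k = 0..150: p(0)=1, p(1)=1, p(2)=2, p(3)=3, p(4)=5, p(5)=7, p(6)=11, p(7)=15, p(8)=22, p(9)=30, p(10)=42, p(11)=56, p(12)=77, p(13)=101, p(14)=135, p(15)=176, p(16)=231, p(17)=297, p(18)=385, p(19)=490, p(20)=627, p(21)=792, p(22)=1002, p(23)=1255, p(24)=1575, p(25)=1958, p(26)=2436, p(27)=3010, p(28)=3718, p(29)=4565, p(30)=5604, p(31)=6842, p(32)=8349, p(33)=10143, p(34)=12310, p(35)=14883, p(36)=17977, p(37)=21637, p(38)=26015, p(39)=31185, p(40)=37338, p(41)=44583, p(42)=53174, p(43)=63261, p(44)=75175, p(45)=89134, p(46)=105558, p(47)=124754, p(48)=147273, p(49)=173525, p(50)=204226, p(51)=239943, p(52)=281589, p(53)=329931, p(54)=386155, p(55)=451276, p(56)=526823, p(57)=614154, p(58)=715220, p(59)=831820, p(60)=966467, p(61)=1121505, p(62)=1300156, p(63)=1505499, p(64)=1741630, p(65)=2012558, p(66)=2323520, p(67)=2679689, p(68)=3087735, p(69)=3554345, p(70)=4087968, p(71)=4697205, p(72)=5392783, p(73)=6185689, p(74)=7089500, p(75)=8118264, p(76)=9289091, p(77)=10619863, p(78)=12132164, p(79)=13848650, p(80)=15796476, p(81)=18004327, p(82)=20506255, p(83)=23338469, p(84)=26543660, p(85)=30167357, p(86)=34262962, p(87)=38887673, p(88)=44108109, p(89)=49995925, p(90)=56634173, p(91)=64112359, p(92)=72533807, p(93)=82010177, p(94)=92669720, p(95)=104651419, p(96)=118114304, p(97)=133230930, p(98)=150198136, p(99)=169229875, p(100)=190569292, p(101)=214481126, p(102)=241265379, p(103)=271248950, p(104)=304801365, p(105)=342325709, p(106)=384276336, p(107)=431149389, p(108)=483502844, p(109)=541946240, p(110)=607163746, p(111)=679903203, p(112)=761002156, p(113)=851376628, p(114)=952050665, p(115)=1064144451, p(116)=1188908248, p(117)=1327710076, p(118)=1482074143, p(119)=1653668665, p(120)=1844349560, p(121)=2056148051, p(122)=2291320912, p(123)=2552338241, p(124)=2841940500, p(125)=3163127352, p(126)=3519222692, p(127)=3913864295, p(128)=4351078600, p(129)=4835271870, p(130)=5371315400, p(131)=5964539504, p(132)=6620830889, p(133)=7346629512, p(134)=8149040695, p(135)=9035836076, p(136)=10015581680, p(137)=11097645016, p(138)=12292341831, p(139)=13610949895, p(140)=15065878135, p(141)=16670689208, p(142)=18440293320, p(143)=20390982757, p(144)=22540654445, p(145)=24908858009, p(146)=27517052599, p(147)=30388671978, p(148)=33549419497, p(149)=37027355200, p(150)=40853235313.
Final step: p(151) = p(150) + p(149) - p(146) - p(144) + p(139) + p(136) - p(129) - p(125) + p(116) + p(111) - p(100) - p(94) + p(81) + p(74) - p(59) - p(51) + p(34) + p(25) - p(6)
= 40853235313 + 37027355200 - 27517052599 - 22540654445 + 13610949895 + 10015581680 - 4835271870 - 3163127352 + 1188908248 + 679903203 - 190569292 - 92669720 + 18004327 + 7089500 - 831820 - 239943 + 12310 + 1958 - 11
= 45060624582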